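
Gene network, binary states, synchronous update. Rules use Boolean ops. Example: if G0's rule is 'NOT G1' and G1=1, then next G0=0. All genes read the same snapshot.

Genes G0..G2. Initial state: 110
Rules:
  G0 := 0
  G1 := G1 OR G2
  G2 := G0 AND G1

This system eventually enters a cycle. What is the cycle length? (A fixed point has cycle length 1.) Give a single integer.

Answer: 1

Derivation:
Step 0: 110
Step 1: G0=0(const) G1=G1|G2=1|0=1 G2=G0&G1=1&1=1 -> 011
Step 2: G0=0(const) G1=G1|G2=1|1=1 G2=G0&G1=0&1=0 -> 010
Step 3: G0=0(const) G1=G1|G2=1|0=1 G2=G0&G1=0&1=0 -> 010
State from step 3 equals state from step 2 -> cycle length 1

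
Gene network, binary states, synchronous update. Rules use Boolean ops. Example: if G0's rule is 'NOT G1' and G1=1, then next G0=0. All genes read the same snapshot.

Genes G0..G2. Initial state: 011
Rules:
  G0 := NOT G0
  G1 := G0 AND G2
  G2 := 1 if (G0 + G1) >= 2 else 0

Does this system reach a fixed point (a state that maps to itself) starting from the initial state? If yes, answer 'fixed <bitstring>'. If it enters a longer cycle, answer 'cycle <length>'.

Step 0: 011
Step 1: G0=NOT G0=NOT 0=1 G1=G0&G2=0&1=0 G2=(0+1>=2)=0 -> 100
Step 2: G0=NOT G0=NOT 1=0 G1=G0&G2=1&0=0 G2=(1+0>=2)=0 -> 000
Step 3: G0=NOT G0=NOT 0=1 G1=G0&G2=0&0=0 G2=(0+0>=2)=0 -> 100
Cycle of length 2 starting at step 1 -> no fixed point

Answer: cycle 2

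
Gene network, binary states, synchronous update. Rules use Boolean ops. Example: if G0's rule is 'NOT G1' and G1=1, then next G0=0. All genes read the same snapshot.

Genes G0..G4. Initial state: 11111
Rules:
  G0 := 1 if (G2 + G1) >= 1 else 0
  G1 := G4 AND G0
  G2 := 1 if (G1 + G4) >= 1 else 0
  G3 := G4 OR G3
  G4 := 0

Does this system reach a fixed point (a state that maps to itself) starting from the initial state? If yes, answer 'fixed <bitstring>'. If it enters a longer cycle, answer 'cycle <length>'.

Answer: fixed 00010

Derivation:
Step 0: 11111
Step 1: G0=(1+1>=1)=1 G1=G4&G0=1&1=1 G2=(1+1>=1)=1 G3=G4|G3=1|1=1 G4=0(const) -> 11110
Step 2: G0=(1+1>=1)=1 G1=G4&G0=0&1=0 G2=(1+0>=1)=1 G3=G4|G3=0|1=1 G4=0(const) -> 10110
Step 3: G0=(1+0>=1)=1 G1=G4&G0=0&1=0 G2=(0+0>=1)=0 G3=G4|G3=0|1=1 G4=0(const) -> 10010
Step 4: G0=(0+0>=1)=0 G1=G4&G0=0&1=0 G2=(0+0>=1)=0 G3=G4|G3=0|1=1 G4=0(const) -> 00010
Step 5: G0=(0+0>=1)=0 G1=G4&G0=0&0=0 G2=(0+0>=1)=0 G3=G4|G3=0|1=1 G4=0(const) -> 00010
Fixed point reached at step 4: 00010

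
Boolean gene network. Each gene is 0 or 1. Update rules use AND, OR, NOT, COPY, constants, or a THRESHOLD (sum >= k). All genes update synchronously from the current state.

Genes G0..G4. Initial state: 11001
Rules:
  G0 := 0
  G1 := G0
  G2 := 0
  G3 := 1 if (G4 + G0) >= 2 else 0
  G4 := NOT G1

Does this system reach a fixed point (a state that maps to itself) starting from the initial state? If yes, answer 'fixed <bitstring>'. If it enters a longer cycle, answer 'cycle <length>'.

Answer: fixed 00001

Derivation:
Step 0: 11001
Step 1: G0=0(const) G1=G0=1 G2=0(const) G3=(1+1>=2)=1 G4=NOT G1=NOT 1=0 -> 01010
Step 2: G0=0(const) G1=G0=0 G2=0(const) G3=(0+0>=2)=0 G4=NOT G1=NOT 1=0 -> 00000
Step 3: G0=0(const) G1=G0=0 G2=0(const) G3=(0+0>=2)=0 G4=NOT G1=NOT 0=1 -> 00001
Step 4: G0=0(const) G1=G0=0 G2=0(const) G3=(1+0>=2)=0 G4=NOT G1=NOT 0=1 -> 00001
Fixed point reached at step 3: 00001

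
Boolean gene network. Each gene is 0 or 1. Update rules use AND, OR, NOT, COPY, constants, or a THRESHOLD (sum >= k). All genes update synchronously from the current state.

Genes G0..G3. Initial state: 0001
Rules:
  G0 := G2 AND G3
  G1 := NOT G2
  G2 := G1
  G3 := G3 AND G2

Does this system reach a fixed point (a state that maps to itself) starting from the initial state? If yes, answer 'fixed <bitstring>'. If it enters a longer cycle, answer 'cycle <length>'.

Answer: cycle 4

Derivation:
Step 0: 0001
Step 1: G0=G2&G3=0&1=0 G1=NOT G2=NOT 0=1 G2=G1=0 G3=G3&G2=1&0=0 -> 0100
Step 2: G0=G2&G3=0&0=0 G1=NOT G2=NOT 0=1 G2=G1=1 G3=G3&G2=0&0=0 -> 0110
Step 3: G0=G2&G3=1&0=0 G1=NOT G2=NOT 1=0 G2=G1=1 G3=G3&G2=0&1=0 -> 0010
Step 4: G0=G2&G3=1&0=0 G1=NOT G2=NOT 1=0 G2=G1=0 G3=G3&G2=0&1=0 -> 0000
Step 5: G0=G2&G3=0&0=0 G1=NOT G2=NOT 0=1 G2=G1=0 G3=G3&G2=0&0=0 -> 0100
Cycle of length 4 starting at step 1 -> no fixed point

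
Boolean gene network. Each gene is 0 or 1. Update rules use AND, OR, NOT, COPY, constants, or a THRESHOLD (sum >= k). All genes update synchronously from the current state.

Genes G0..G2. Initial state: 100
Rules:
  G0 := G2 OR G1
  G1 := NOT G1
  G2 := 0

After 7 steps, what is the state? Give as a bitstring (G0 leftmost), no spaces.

Step 1: G0=G2|G1=0|0=0 G1=NOT G1=NOT 0=1 G2=0(const) -> 010
Step 2: G0=G2|G1=0|1=1 G1=NOT G1=NOT 1=0 G2=0(const) -> 100
Step 3: G0=G2|G1=0|0=0 G1=NOT G1=NOT 0=1 G2=0(const) -> 010
Step 4: G0=G2|G1=0|1=1 G1=NOT G1=NOT 1=0 G2=0(const) -> 100
Step 5: G0=G2|G1=0|0=0 G1=NOT G1=NOT 0=1 G2=0(const) -> 010
Step 6: G0=G2|G1=0|1=1 G1=NOT G1=NOT 1=0 G2=0(const) -> 100
Step 7: G0=G2|G1=0|0=0 G1=NOT G1=NOT 0=1 G2=0(const) -> 010

010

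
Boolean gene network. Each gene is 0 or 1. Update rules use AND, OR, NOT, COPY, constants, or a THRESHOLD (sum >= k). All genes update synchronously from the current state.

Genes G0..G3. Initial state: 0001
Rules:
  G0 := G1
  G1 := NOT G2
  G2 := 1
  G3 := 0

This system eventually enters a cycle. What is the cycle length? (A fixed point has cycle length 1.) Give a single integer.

Answer: 1

Derivation:
Step 0: 0001
Step 1: G0=G1=0 G1=NOT G2=NOT 0=1 G2=1(const) G3=0(const) -> 0110
Step 2: G0=G1=1 G1=NOT G2=NOT 1=0 G2=1(const) G3=0(const) -> 1010
Step 3: G0=G1=0 G1=NOT G2=NOT 1=0 G2=1(const) G3=0(const) -> 0010
Step 4: G0=G1=0 G1=NOT G2=NOT 1=0 G2=1(const) G3=0(const) -> 0010
State from step 4 equals state from step 3 -> cycle length 1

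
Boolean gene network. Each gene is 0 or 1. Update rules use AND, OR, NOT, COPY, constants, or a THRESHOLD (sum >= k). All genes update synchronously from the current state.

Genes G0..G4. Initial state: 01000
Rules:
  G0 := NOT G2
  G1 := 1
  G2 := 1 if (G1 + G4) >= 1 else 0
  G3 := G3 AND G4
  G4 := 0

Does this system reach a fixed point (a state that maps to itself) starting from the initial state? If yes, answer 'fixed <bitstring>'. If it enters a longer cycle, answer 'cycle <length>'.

Answer: fixed 01100

Derivation:
Step 0: 01000
Step 1: G0=NOT G2=NOT 0=1 G1=1(const) G2=(1+0>=1)=1 G3=G3&G4=0&0=0 G4=0(const) -> 11100
Step 2: G0=NOT G2=NOT 1=0 G1=1(const) G2=(1+0>=1)=1 G3=G3&G4=0&0=0 G4=0(const) -> 01100
Step 3: G0=NOT G2=NOT 1=0 G1=1(const) G2=(1+0>=1)=1 G3=G3&G4=0&0=0 G4=0(const) -> 01100
Fixed point reached at step 2: 01100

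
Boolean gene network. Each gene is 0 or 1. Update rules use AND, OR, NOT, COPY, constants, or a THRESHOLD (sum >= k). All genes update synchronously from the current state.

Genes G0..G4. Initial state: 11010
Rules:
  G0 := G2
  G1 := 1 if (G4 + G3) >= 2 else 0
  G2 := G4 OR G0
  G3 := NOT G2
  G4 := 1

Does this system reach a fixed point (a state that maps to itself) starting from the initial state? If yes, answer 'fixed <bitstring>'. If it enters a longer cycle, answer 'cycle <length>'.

Step 0: 11010
Step 1: G0=G2=0 G1=(0+1>=2)=0 G2=G4|G0=0|1=1 G3=NOT G2=NOT 0=1 G4=1(const) -> 00111
Step 2: G0=G2=1 G1=(1+1>=2)=1 G2=G4|G0=1|0=1 G3=NOT G2=NOT 1=0 G4=1(const) -> 11101
Step 3: G0=G2=1 G1=(1+0>=2)=0 G2=G4|G0=1|1=1 G3=NOT G2=NOT 1=0 G4=1(const) -> 10101
Step 4: G0=G2=1 G1=(1+0>=2)=0 G2=G4|G0=1|1=1 G3=NOT G2=NOT 1=0 G4=1(const) -> 10101
Fixed point reached at step 3: 10101

Answer: fixed 10101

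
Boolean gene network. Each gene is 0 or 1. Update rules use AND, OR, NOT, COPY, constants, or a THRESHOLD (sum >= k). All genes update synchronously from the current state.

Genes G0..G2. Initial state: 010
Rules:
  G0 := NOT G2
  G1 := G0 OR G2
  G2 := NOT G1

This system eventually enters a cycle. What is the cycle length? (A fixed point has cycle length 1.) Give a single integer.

Answer: 3

Derivation:
Step 0: 010
Step 1: G0=NOT G2=NOT 0=1 G1=G0|G2=0|0=0 G2=NOT G1=NOT 1=0 -> 100
Step 2: G0=NOT G2=NOT 0=1 G1=G0|G2=1|0=1 G2=NOT G1=NOT 0=1 -> 111
Step 3: G0=NOT G2=NOT 1=0 G1=G0|G2=1|1=1 G2=NOT G1=NOT 1=0 -> 010
State from step 3 equals state from step 0 -> cycle length 3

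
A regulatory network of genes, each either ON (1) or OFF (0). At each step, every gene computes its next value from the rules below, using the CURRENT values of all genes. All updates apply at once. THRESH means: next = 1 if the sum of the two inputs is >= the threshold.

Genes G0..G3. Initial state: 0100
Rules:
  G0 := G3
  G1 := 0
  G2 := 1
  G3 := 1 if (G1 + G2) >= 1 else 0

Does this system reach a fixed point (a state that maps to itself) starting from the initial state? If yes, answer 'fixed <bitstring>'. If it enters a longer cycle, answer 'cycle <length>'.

Answer: fixed 1011

Derivation:
Step 0: 0100
Step 1: G0=G3=0 G1=0(const) G2=1(const) G3=(1+0>=1)=1 -> 0011
Step 2: G0=G3=1 G1=0(const) G2=1(const) G3=(0+1>=1)=1 -> 1011
Step 3: G0=G3=1 G1=0(const) G2=1(const) G3=(0+1>=1)=1 -> 1011
Fixed point reached at step 2: 1011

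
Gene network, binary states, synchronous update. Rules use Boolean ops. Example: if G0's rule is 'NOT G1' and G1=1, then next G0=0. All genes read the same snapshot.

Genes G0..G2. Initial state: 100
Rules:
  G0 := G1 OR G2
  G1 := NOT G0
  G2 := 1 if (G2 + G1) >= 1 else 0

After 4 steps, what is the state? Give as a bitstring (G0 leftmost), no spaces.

Step 1: G0=G1|G2=0|0=0 G1=NOT G0=NOT 1=0 G2=(0+0>=1)=0 -> 000
Step 2: G0=G1|G2=0|0=0 G1=NOT G0=NOT 0=1 G2=(0+0>=1)=0 -> 010
Step 3: G0=G1|G2=1|0=1 G1=NOT G0=NOT 0=1 G2=(0+1>=1)=1 -> 111
Step 4: G0=G1|G2=1|1=1 G1=NOT G0=NOT 1=0 G2=(1+1>=1)=1 -> 101

101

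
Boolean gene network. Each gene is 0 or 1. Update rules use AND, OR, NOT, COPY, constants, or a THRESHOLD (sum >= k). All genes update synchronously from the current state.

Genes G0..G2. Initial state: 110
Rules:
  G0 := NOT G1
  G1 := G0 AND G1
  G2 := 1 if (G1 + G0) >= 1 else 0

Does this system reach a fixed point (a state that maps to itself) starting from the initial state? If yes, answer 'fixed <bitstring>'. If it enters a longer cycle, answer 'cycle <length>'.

Step 0: 110
Step 1: G0=NOT G1=NOT 1=0 G1=G0&G1=1&1=1 G2=(1+1>=1)=1 -> 011
Step 2: G0=NOT G1=NOT 1=0 G1=G0&G1=0&1=0 G2=(1+0>=1)=1 -> 001
Step 3: G0=NOT G1=NOT 0=1 G1=G0&G1=0&0=0 G2=(0+0>=1)=0 -> 100
Step 4: G0=NOT G1=NOT 0=1 G1=G0&G1=1&0=0 G2=(0+1>=1)=1 -> 101
Step 5: G0=NOT G1=NOT 0=1 G1=G0&G1=1&0=0 G2=(0+1>=1)=1 -> 101
Fixed point reached at step 4: 101

Answer: fixed 101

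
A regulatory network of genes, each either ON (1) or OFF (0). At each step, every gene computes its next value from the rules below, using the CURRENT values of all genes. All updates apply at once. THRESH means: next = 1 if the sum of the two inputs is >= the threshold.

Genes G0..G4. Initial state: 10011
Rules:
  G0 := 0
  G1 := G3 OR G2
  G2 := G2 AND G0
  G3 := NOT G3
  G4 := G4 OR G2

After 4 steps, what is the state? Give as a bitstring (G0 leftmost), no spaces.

Step 1: G0=0(const) G1=G3|G2=1|0=1 G2=G2&G0=0&1=0 G3=NOT G3=NOT 1=0 G4=G4|G2=1|0=1 -> 01001
Step 2: G0=0(const) G1=G3|G2=0|0=0 G2=G2&G0=0&0=0 G3=NOT G3=NOT 0=1 G4=G4|G2=1|0=1 -> 00011
Step 3: G0=0(const) G1=G3|G2=1|0=1 G2=G2&G0=0&0=0 G3=NOT G3=NOT 1=0 G4=G4|G2=1|0=1 -> 01001
Step 4: G0=0(const) G1=G3|G2=0|0=0 G2=G2&G0=0&0=0 G3=NOT G3=NOT 0=1 G4=G4|G2=1|0=1 -> 00011

00011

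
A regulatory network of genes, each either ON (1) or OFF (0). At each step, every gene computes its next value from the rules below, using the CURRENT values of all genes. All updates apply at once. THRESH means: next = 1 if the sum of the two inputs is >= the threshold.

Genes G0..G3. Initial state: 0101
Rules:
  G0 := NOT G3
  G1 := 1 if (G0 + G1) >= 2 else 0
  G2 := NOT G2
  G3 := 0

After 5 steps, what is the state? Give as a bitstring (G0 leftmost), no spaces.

Step 1: G0=NOT G3=NOT 1=0 G1=(0+1>=2)=0 G2=NOT G2=NOT 0=1 G3=0(const) -> 0010
Step 2: G0=NOT G3=NOT 0=1 G1=(0+0>=2)=0 G2=NOT G2=NOT 1=0 G3=0(const) -> 1000
Step 3: G0=NOT G3=NOT 0=1 G1=(1+0>=2)=0 G2=NOT G2=NOT 0=1 G3=0(const) -> 1010
Step 4: G0=NOT G3=NOT 0=1 G1=(1+0>=2)=0 G2=NOT G2=NOT 1=0 G3=0(const) -> 1000
Step 5: G0=NOT G3=NOT 0=1 G1=(1+0>=2)=0 G2=NOT G2=NOT 0=1 G3=0(const) -> 1010

1010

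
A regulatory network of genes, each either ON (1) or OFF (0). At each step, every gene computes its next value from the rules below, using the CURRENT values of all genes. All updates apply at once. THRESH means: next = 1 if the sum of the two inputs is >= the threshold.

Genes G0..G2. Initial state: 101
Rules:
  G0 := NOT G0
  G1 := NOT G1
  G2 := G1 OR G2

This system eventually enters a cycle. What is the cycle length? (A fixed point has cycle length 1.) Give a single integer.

Answer: 2

Derivation:
Step 0: 101
Step 1: G0=NOT G0=NOT 1=0 G1=NOT G1=NOT 0=1 G2=G1|G2=0|1=1 -> 011
Step 2: G0=NOT G0=NOT 0=1 G1=NOT G1=NOT 1=0 G2=G1|G2=1|1=1 -> 101
State from step 2 equals state from step 0 -> cycle length 2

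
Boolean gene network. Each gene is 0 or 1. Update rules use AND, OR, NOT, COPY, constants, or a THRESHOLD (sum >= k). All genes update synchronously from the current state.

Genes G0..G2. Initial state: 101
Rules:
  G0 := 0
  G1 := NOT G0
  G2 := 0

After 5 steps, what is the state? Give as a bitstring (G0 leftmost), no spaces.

Step 1: G0=0(const) G1=NOT G0=NOT 1=0 G2=0(const) -> 000
Step 2: G0=0(const) G1=NOT G0=NOT 0=1 G2=0(const) -> 010
Step 3: G0=0(const) G1=NOT G0=NOT 0=1 G2=0(const) -> 010
Step 4: G0=0(const) G1=NOT G0=NOT 0=1 G2=0(const) -> 010
Step 5: G0=0(const) G1=NOT G0=NOT 0=1 G2=0(const) -> 010

010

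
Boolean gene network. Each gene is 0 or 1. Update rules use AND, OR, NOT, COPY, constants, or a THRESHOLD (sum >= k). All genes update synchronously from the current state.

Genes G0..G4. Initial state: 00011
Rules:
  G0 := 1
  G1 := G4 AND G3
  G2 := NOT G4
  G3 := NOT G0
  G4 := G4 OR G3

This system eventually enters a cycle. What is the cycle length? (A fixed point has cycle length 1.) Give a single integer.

Answer: 1

Derivation:
Step 0: 00011
Step 1: G0=1(const) G1=G4&G3=1&1=1 G2=NOT G4=NOT 1=0 G3=NOT G0=NOT 0=1 G4=G4|G3=1|1=1 -> 11011
Step 2: G0=1(const) G1=G4&G3=1&1=1 G2=NOT G4=NOT 1=0 G3=NOT G0=NOT 1=0 G4=G4|G3=1|1=1 -> 11001
Step 3: G0=1(const) G1=G4&G3=1&0=0 G2=NOT G4=NOT 1=0 G3=NOT G0=NOT 1=0 G4=G4|G3=1|0=1 -> 10001
Step 4: G0=1(const) G1=G4&G3=1&0=0 G2=NOT G4=NOT 1=0 G3=NOT G0=NOT 1=0 G4=G4|G3=1|0=1 -> 10001
State from step 4 equals state from step 3 -> cycle length 1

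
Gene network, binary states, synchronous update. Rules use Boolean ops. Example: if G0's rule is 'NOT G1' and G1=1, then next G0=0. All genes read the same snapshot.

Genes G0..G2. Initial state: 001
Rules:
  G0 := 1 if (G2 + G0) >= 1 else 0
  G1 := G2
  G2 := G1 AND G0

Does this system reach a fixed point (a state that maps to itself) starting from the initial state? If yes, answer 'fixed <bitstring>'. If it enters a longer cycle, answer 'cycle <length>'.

Answer: cycle 2

Derivation:
Step 0: 001
Step 1: G0=(1+0>=1)=1 G1=G2=1 G2=G1&G0=0&0=0 -> 110
Step 2: G0=(0+1>=1)=1 G1=G2=0 G2=G1&G0=1&1=1 -> 101
Step 3: G0=(1+1>=1)=1 G1=G2=1 G2=G1&G0=0&1=0 -> 110
Cycle of length 2 starting at step 1 -> no fixed point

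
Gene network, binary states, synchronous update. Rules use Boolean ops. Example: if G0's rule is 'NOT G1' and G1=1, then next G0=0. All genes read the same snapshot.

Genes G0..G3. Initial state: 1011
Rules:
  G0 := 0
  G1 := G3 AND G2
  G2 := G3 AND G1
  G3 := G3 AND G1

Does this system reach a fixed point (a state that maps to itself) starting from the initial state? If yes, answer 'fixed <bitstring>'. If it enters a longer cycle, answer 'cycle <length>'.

Step 0: 1011
Step 1: G0=0(const) G1=G3&G2=1&1=1 G2=G3&G1=1&0=0 G3=G3&G1=1&0=0 -> 0100
Step 2: G0=0(const) G1=G3&G2=0&0=0 G2=G3&G1=0&1=0 G3=G3&G1=0&1=0 -> 0000
Step 3: G0=0(const) G1=G3&G2=0&0=0 G2=G3&G1=0&0=0 G3=G3&G1=0&0=0 -> 0000
Fixed point reached at step 2: 0000

Answer: fixed 0000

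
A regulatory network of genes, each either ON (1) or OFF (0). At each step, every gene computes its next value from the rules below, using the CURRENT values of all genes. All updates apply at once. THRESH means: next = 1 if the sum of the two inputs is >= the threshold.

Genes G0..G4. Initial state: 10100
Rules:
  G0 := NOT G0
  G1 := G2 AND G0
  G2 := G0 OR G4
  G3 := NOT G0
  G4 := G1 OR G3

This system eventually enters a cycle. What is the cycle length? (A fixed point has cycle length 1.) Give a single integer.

Step 0: 10100
Step 1: G0=NOT G0=NOT 1=0 G1=G2&G0=1&1=1 G2=G0|G4=1|0=1 G3=NOT G0=NOT 1=0 G4=G1|G3=0|0=0 -> 01100
Step 2: G0=NOT G0=NOT 0=1 G1=G2&G0=1&0=0 G2=G0|G4=0|0=0 G3=NOT G0=NOT 0=1 G4=G1|G3=1|0=1 -> 10011
Step 3: G0=NOT G0=NOT 1=0 G1=G2&G0=0&1=0 G2=G0|G4=1|1=1 G3=NOT G0=NOT 1=0 G4=G1|G3=0|1=1 -> 00101
Step 4: G0=NOT G0=NOT 0=1 G1=G2&G0=1&0=0 G2=G0|G4=0|1=1 G3=NOT G0=NOT 0=1 G4=G1|G3=0|0=0 -> 10110
Step 5: G0=NOT G0=NOT 1=0 G1=G2&G0=1&1=1 G2=G0|G4=1|0=1 G3=NOT G0=NOT 1=0 G4=G1|G3=0|1=1 -> 01101
Step 6: G0=NOT G0=NOT 0=1 G1=G2&G0=1&0=0 G2=G0|G4=0|1=1 G3=NOT G0=NOT 0=1 G4=G1|G3=1|0=1 -> 10111
Step 7: G0=NOT G0=NOT 1=0 G1=G2&G0=1&1=1 G2=G0|G4=1|1=1 G3=NOT G0=NOT 1=0 G4=G1|G3=0|1=1 -> 01101
State from step 7 equals state from step 5 -> cycle length 2

Answer: 2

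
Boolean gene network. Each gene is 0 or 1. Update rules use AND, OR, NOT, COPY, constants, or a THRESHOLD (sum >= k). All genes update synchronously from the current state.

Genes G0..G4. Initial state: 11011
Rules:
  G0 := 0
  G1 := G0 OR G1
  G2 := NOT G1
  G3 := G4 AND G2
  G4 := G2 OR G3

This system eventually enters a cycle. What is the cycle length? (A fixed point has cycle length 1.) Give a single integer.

Step 0: 11011
Step 1: G0=0(const) G1=G0|G1=1|1=1 G2=NOT G1=NOT 1=0 G3=G4&G2=1&0=0 G4=G2|G3=0|1=1 -> 01001
Step 2: G0=0(const) G1=G0|G1=0|1=1 G2=NOT G1=NOT 1=0 G3=G4&G2=1&0=0 G4=G2|G3=0|0=0 -> 01000
Step 3: G0=0(const) G1=G0|G1=0|1=1 G2=NOT G1=NOT 1=0 G3=G4&G2=0&0=0 G4=G2|G3=0|0=0 -> 01000
State from step 3 equals state from step 2 -> cycle length 1

Answer: 1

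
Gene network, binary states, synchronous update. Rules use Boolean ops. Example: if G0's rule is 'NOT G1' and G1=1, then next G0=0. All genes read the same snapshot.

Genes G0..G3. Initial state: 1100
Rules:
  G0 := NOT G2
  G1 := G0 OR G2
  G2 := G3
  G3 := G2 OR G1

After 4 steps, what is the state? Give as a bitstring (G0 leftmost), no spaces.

Step 1: G0=NOT G2=NOT 0=1 G1=G0|G2=1|0=1 G2=G3=0 G3=G2|G1=0|1=1 -> 1101
Step 2: G0=NOT G2=NOT 0=1 G1=G0|G2=1|0=1 G2=G3=1 G3=G2|G1=0|1=1 -> 1111
Step 3: G0=NOT G2=NOT 1=0 G1=G0|G2=1|1=1 G2=G3=1 G3=G2|G1=1|1=1 -> 0111
Step 4: G0=NOT G2=NOT 1=0 G1=G0|G2=0|1=1 G2=G3=1 G3=G2|G1=1|1=1 -> 0111

0111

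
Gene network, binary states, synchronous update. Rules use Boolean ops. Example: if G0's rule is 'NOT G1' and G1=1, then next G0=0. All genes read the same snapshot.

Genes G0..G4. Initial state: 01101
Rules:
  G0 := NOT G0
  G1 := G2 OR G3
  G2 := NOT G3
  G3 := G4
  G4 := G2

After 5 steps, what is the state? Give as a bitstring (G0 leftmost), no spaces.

Step 1: G0=NOT G0=NOT 0=1 G1=G2|G3=1|0=1 G2=NOT G3=NOT 0=1 G3=G4=1 G4=G2=1 -> 11111
Step 2: G0=NOT G0=NOT 1=0 G1=G2|G3=1|1=1 G2=NOT G3=NOT 1=0 G3=G4=1 G4=G2=1 -> 01011
Step 3: G0=NOT G0=NOT 0=1 G1=G2|G3=0|1=1 G2=NOT G3=NOT 1=0 G3=G4=1 G4=G2=0 -> 11010
Step 4: G0=NOT G0=NOT 1=0 G1=G2|G3=0|1=1 G2=NOT G3=NOT 1=0 G3=G4=0 G4=G2=0 -> 01000
Step 5: G0=NOT G0=NOT 0=1 G1=G2|G3=0|0=0 G2=NOT G3=NOT 0=1 G3=G4=0 G4=G2=0 -> 10100

10100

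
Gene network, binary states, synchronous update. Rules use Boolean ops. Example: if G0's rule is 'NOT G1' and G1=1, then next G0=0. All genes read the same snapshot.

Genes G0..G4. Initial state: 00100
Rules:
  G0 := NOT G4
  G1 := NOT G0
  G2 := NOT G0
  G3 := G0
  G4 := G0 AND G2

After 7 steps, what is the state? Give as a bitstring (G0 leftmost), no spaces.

Step 1: G0=NOT G4=NOT 0=1 G1=NOT G0=NOT 0=1 G2=NOT G0=NOT 0=1 G3=G0=0 G4=G0&G2=0&1=0 -> 11100
Step 2: G0=NOT G4=NOT 0=1 G1=NOT G0=NOT 1=0 G2=NOT G0=NOT 1=0 G3=G0=1 G4=G0&G2=1&1=1 -> 10011
Step 3: G0=NOT G4=NOT 1=0 G1=NOT G0=NOT 1=0 G2=NOT G0=NOT 1=0 G3=G0=1 G4=G0&G2=1&0=0 -> 00010
Step 4: G0=NOT G4=NOT 0=1 G1=NOT G0=NOT 0=1 G2=NOT G0=NOT 0=1 G3=G0=0 G4=G0&G2=0&0=0 -> 11100
Step 5: G0=NOT G4=NOT 0=1 G1=NOT G0=NOT 1=0 G2=NOT G0=NOT 1=0 G3=G0=1 G4=G0&G2=1&1=1 -> 10011
Step 6: G0=NOT G4=NOT 1=0 G1=NOT G0=NOT 1=0 G2=NOT G0=NOT 1=0 G3=G0=1 G4=G0&G2=1&0=0 -> 00010
Step 7: G0=NOT G4=NOT 0=1 G1=NOT G0=NOT 0=1 G2=NOT G0=NOT 0=1 G3=G0=0 G4=G0&G2=0&0=0 -> 11100

11100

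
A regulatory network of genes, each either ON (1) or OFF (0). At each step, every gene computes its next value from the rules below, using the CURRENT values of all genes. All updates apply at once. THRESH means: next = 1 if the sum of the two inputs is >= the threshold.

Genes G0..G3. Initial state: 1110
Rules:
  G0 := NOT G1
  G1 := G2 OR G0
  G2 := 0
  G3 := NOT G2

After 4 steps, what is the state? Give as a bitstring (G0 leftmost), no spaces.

Step 1: G0=NOT G1=NOT 1=0 G1=G2|G0=1|1=1 G2=0(const) G3=NOT G2=NOT 1=0 -> 0100
Step 2: G0=NOT G1=NOT 1=0 G1=G2|G0=0|0=0 G2=0(const) G3=NOT G2=NOT 0=1 -> 0001
Step 3: G0=NOT G1=NOT 0=1 G1=G2|G0=0|0=0 G2=0(const) G3=NOT G2=NOT 0=1 -> 1001
Step 4: G0=NOT G1=NOT 0=1 G1=G2|G0=0|1=1 G2=0(const) G3=NOT G2=NOT 0=1 -> 1101

1101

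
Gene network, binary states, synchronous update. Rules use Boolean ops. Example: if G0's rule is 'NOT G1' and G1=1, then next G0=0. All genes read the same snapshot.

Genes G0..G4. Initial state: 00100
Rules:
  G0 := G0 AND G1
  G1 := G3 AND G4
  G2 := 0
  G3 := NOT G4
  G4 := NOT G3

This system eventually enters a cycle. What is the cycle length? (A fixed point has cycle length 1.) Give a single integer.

Step 0: 00100
Step 1: G0=G0&G1=0&0=0 G1=G3&G4=0&0=0 G2=0(const) G3=NOT G4=NOT 0=1 G4=NOT G3=NOT 0=1 -> 00011
Step 2: G0=G0&G1=0&0=0 G1=G3&G4=1&1=1 G2=0(const) G3=NOT G4=NOT 1=0 G4=NOT G3=NOT 1=0 -> 01000
Step 3: G0=G0&G1=0&1=0 G1=G3&G4=0&0=0 G2=0(const) G3=NOT G4=NOT 0=1 G4=NOT G3=NOT 0=1 -> 00011
State from step 3 equals state from step 1 -> cycle length 2

Answer: 2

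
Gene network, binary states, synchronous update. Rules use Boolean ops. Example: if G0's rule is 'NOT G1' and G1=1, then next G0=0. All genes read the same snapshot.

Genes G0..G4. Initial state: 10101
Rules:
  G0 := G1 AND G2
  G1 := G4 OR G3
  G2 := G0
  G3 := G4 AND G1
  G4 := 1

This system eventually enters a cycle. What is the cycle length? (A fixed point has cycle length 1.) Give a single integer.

Step 0: 10101
Step 1: G0=G1&G2=0&1=0 G1=G4|G3=1|0=1 G2=G0=1 G3=G4&G1=1&0=0 G4=1(const) -> 01101
Step 2: G0=G1&G2=1&1=1 G1=G4|G3=1|0=1 G2=G0=0 G3=G4&G1=1&1=1 G4=1(const) -> 11011
Step 3: G0=G1&G2=1&0=0 G1=G4|G3=1|1=1 G2=G0=1 G3=G4&G1=1&1=1 G4=1(const) -> 01111
Step 4: G0=G1&G2=1&1=1 G1=G4|G3=1|1=1 G2=G0=0 G3=G4&G1=1&1=1 G4=1(const) -> 11011
State from step 4 equals state from step 2 -> cycle length 2

Answer: 2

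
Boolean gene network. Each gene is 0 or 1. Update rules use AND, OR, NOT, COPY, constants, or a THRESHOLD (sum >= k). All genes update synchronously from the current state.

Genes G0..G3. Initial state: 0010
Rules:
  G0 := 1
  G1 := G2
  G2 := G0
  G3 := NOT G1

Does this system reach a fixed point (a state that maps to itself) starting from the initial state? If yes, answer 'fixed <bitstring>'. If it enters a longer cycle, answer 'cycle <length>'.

Answer: fixed 1110

Derivation:
Step 0: 0010
Step 1: G0=1(const) G1=G2=1 G2=G0=0 G3=NOT G1=NOT 0=1 -> 1101
Step 2: G0=1(const) G1=G2=0 G2=G0=1 G3=NOT G1=NOT 1=0 -> 1010
Step 3: G0=1(const) G1=G2=1 G2=G0=1 G3=NOT G1=NOT 0=1 -> 1111
Step 4: G0=1(const) G1=G2=1 G2=G0=1 G3=NOT G1=NOT 1=0 -> 1110
Step 5: G0=1(const) G1=G2=1 G2=G0=1 G3=NOT G1=NOT 1=0 -> 1110
Fixed point reached at step 4: 1110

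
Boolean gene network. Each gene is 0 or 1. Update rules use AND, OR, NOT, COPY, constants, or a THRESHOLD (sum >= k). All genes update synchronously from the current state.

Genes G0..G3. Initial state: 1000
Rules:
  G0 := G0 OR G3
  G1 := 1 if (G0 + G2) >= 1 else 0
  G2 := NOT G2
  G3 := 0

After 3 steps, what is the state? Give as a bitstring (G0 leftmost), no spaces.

Step 1: G0=G0|G3=1|0=1 G1=(1+0>=1)=1 G2=NOT G2=NOT 0=1 G3=0(const) -> 1110
Step 2: G0=G0|G3=1|0=1 G1=(1+1>=1)=1 G2=NOT G2=NOT 1=0 G3=0(const) -> 1100
Step 3: G0=G0|G3=1|0=1 G1=(1+0>=1)=1 G2=NOT G2=NOT 0=1 G3=0(const) -> 1110

1110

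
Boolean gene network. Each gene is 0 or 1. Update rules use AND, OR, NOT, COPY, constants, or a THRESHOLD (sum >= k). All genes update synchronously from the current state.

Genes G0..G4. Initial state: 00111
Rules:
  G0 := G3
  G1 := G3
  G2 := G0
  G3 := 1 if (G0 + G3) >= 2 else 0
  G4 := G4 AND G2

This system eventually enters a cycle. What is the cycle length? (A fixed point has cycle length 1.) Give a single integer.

Answer: 1

Derivation:
Step 0: 00111
Step 1: G0=G3=1 G1=G3=1 G2=G0=0 G3=(0+1>=2)=0 G4=G4&G2=1&1=1 -> 11001
Step 2: G0=G3=0 G1=G3=0 G2=G0=1 G3=(1+0>=2)=0 G4=G4&G2=1&0=0 -> 00100
Step 3: G0=G3=0 G1=G3=0 G2=G0=0 G3=(0+0>=2)=0 G4=G4&G2=0&1=0 -> 00000
Step 4: G0=G3=0 G1=G3=0 G2=G0=0 G3=(0+0>=2)=0 G4=G4&G2=0&0=0 -> 00000
State from step 4 equals state from step 3 -> cycle length 1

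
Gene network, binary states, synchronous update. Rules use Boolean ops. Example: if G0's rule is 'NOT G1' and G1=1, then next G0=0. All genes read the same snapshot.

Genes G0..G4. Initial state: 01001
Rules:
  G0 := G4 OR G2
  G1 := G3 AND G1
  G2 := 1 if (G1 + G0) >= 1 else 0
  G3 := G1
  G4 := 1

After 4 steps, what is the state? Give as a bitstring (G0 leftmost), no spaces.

Step 1: G0=G4|G2=1|0=1 G1=G3&G1=0&1=0 G2=(1+0>=1)=1 G3=G1=1 G4=1(const) -> 10111
Step 2: G0=G4|G2=1|1=1 G1=G3&G1=1&0=0 G2=(0+1>=1)=1 G3=G1=0 G4=1(const) -> 10101
Step 3: G0=G4|G2=1|1=1 G1=G3&G1=0&0=0 G2=(0+1>=1)=1 G3=G1=0 G4=1(const) -> 10101
Step 4: G0=G4|G2=1|1=1 G1=G3&G1=0&0=0 G2=(0+1>=1)=1 G3=G1=0 G4=1(const) -> 10101

10101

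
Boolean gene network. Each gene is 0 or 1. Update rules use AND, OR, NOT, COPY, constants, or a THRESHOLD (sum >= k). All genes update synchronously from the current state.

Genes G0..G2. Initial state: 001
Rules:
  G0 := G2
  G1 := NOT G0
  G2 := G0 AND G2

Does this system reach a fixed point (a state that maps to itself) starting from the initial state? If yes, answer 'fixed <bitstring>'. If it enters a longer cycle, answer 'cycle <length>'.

Step 0: 001
Step 1: G0=G2=1 G1=NOT G0=NOT 0=1 G2=G0&G2=0&1=0 -> 110
Step 2: G0=G2=0 G1=NOT G0=NOT 1=0 G2=G0&G2=1&0=0 -> 000
Step 3: G0=G2=0 G1=NOT G0=NOT 0=1 G2=G0&G2=0&0=0 -> 010
Step 4: G0=G2=0 G1=NOT G0=NOT 0=1 G2=G0&G2=0&0=0 -> 010
Fixed point reached at step 3: 010

Answer: fixed 010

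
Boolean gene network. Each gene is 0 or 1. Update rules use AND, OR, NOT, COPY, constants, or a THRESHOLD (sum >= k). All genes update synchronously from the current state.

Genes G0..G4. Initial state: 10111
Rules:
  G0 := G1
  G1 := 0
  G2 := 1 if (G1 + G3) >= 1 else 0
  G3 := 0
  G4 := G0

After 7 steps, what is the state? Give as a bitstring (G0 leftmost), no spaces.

Step 1: G0=G1=0 G1=0(const) G2=(0+1>=1)=1 G3=0(const) G4=G0=1 -> 00101
Step 2: G0=G1=0 G1=0(const) G2=(0+0>=1)=0 G3=0(const) G4=G0=0 -> 00000
Step 3: G0=G1=0 G1=0(const) G2=(0+0>=1)=0 G3=0(const) G4=G0=0 -> 00000
Step 4: G0=G1=0 G1=0(const) G2=(0+0>=1)=0 G3=0(const) G4=G0=0 -> 00000
Step 5: G0=G1=0 G1=0(const) G2=(0+0>=1)=0 G3=0(const) G4=G0=0 -> 00000
Step 6: G0=G1=0 G1=0(const) G2=(0+0>=1)=0 G3=0(const) G4=G0=0 -> 00000
Step 7: G0=G1=0 G1=0(const) G2=(0+0>=1)=0 G3=0(const) G4=G0=0 -> 00000

00000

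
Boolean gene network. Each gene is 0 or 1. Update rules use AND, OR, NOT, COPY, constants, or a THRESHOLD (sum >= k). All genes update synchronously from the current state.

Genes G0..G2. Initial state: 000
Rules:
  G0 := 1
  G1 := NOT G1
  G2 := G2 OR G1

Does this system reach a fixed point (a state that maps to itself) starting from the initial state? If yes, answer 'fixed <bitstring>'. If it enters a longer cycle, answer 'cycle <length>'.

Answer: cycle 2

Derivation:
Step 0: 000
Step 1: G0=1(const) G1=NOT G1=NOT 0=1 G2=G2|G1=0|0=0 -> 110
Step 2: G0=1(const) G1=NOT G1=NOT 1=0 G2=G2|G1=0|1=1 -> 101
Step 3: G0=1(const) G1=NOT G1=NOT 0=1 G2=G2|G1=1|0=1 -> 111
Step 4: G0=1(const) G1=NOT G1=NOT 1=0 G2=G2|G1=1|1=1 -> 101
Cycle of length 2 starting at step 2 -> no fixed point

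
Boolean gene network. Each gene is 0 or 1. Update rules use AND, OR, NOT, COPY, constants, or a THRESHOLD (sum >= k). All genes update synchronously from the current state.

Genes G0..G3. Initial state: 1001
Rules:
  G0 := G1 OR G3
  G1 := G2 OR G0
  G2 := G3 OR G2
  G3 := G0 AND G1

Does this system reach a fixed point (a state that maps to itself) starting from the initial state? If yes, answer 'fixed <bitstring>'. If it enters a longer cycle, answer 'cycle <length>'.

Step 0: 1001
Step 1: G0=G1|G3=0|1=1 G1=G2|G0=0|1=1 G2=G3|G2=1|0=1 G3=G0&G1=1&0=0 -> 1110
Step 2: G0=G1|G3=1|0=1 G1=G2|G0=1|1=1 G2=G3|G2=0|1=1 G3=G0&G1=1&1=1 -> 1111
Step 3: G0=G1|G3=1|1=1 G1=G2|G0=1|1=1 G2=G3|G2=1|1=1 G3=G0&G1=1&1=1 -> 1111
Fixed point reached at step 2: 1111

Answer: fixed 1111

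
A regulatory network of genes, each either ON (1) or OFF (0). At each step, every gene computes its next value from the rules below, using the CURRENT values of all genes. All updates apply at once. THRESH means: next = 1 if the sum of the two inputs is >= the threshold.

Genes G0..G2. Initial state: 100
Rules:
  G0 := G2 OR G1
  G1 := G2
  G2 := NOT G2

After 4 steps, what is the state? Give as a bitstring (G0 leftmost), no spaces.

Step 1: G0=G2|G1=0|0=0 G1=G2=0 G2=NOT G2=NOT 0=1 -> 001
Step 2: G0=G2|G1=1|0=1 G1=G2=1 G2=NOT G2=NOT 1=0 -> 110
Step 3: G0=G2|G1=0|1=1 G1=G2=0 G2=NOT G2=NOT 0=1 -> 101
Step 4: G0=G2|G1=1|0=1 G1=G2=1 G2=NOT G2=NOT 1=0 -> 110

110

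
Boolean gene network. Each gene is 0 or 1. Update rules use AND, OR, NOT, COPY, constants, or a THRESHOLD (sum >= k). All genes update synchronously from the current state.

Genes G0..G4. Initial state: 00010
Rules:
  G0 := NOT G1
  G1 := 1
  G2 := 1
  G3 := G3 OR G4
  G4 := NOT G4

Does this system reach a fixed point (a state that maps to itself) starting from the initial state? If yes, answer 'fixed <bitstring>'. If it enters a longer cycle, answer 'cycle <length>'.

Step 0: 00010
Step 1: G0=NOT G1=NOT 0=1 G1=1(const) G2=1(const) G3=G3|G4=1|0=1 G4=NOT G4=NOT 0=1 -> 11111
Step 2: G0=NOT G1=NOT 1=0 G1=1(const) G2=1(const) G3=G3|G4=1|1=1 G4=NOT G4=NOT 1=0 -> 01110
Step 3: G0=NOT G1=NOT 1=0 G1=1(const) G2=1(const) G3=G3|G4=1|0=1 G4=NOT G4=NOT 0=1 -> 01111
Step 4: G0=NOT G1=NOT 1=0 G1=1(const) G2=1(const) G3=G3|G4=1|1=1 G4=NOT G4=NOT 1=0 -> 01110
Cycle of length 2 starting at step 2 -> no fixed point

Answer: cycle 2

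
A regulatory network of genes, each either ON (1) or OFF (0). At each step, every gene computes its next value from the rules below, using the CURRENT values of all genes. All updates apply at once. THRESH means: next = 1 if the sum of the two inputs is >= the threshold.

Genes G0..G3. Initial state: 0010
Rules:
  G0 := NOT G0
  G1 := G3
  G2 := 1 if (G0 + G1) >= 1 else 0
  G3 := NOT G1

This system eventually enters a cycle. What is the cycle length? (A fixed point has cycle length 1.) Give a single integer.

Step 0: 0010
Step 1: G0=NOT G0=NOT 0=1 G1=G3=0 G2=(0+0>=1)=0 G3=NOT G1=NOT 0=1 -> 1001
Step 2: G0=NOT G0=NOT 1=0 G1=G3=1 G2=(1+0>=1)=1 G3=NOT G1=NOT 0=1 -> 0111
Step 3: G0=NOT G0=NOT 0=1 G1=G3=1 G2=(0+1>=1)=1 G3=NOT G1=NOT 1=0 -> 1110
Step 4: G0=NOT G0=NOT 1=0 G1=G3=0 G2=(1+1>=1)=1 G3=NOT G1=NOT 1=0 -> 0010
State from step 4 equals state from step 0 -> cycle length 4

Answer: 4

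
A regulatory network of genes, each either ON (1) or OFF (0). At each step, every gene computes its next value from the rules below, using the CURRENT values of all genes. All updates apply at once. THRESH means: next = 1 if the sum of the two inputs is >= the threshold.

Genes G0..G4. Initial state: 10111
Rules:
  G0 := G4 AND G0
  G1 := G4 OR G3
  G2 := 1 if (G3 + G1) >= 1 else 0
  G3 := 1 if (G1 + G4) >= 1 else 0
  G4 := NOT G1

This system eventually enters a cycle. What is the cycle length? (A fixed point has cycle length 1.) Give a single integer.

Step 0: 10111
Step 1: G0=G4&G0=1&1=1 G1=G4|G3=1|1=1 G2=(1+0>=1)=1 G3=(0+1>=1)=1 G4=NOT G1=NOT 0=1 -> 11111
Step 2: G0=G4&G0=1&1=1 G1=G4|G3=1|1=1 G2=(1+1>=1)=1 G3=(1+1>=1)=1 G4=NOT G1=NOT 1=0 -> 11110
Step 3: G0=G4&G0=0&1=0 G1=G4|G3=0|1=1 G2=(1+1>=1)=1 G3=(1+0>=1)=1 G4=NOT G1=NOT 1=0 -> 01110
Step 4: G0=G4&G0=0&0=0 G1=G4|G3=0|1=1 G2=(1+1>=1)=1 G3=(1+0>=1)=1 G4=NOT G1=NOT 1=0 -> 01110
State from step 4 equals state from step 3 -> cycle length 1

Answer: 1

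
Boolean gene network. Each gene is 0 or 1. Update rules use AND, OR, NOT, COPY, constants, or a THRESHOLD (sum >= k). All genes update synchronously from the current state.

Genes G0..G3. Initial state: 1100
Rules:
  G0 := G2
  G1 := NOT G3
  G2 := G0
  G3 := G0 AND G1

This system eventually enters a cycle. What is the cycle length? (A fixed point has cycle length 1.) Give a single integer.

Answer: 4

Derivation:
Step 0: 1100
Step 1: G0=G2=0 G1=NOT G3=NOT 0=1 G2=G0=1 G3=G0&G1=1&1=1 -> 0111
Step 2: G0=G2=1 G1=NOT G3=NOT 1=0 G2=G0=0 G3=G0&G1=0&1=0 -> 1000
Step 3: G0=G2=0 G1=NOT G3=NOT 0=1 G2=G0=1 G3=G0&G1=1&0=0 -> 0110
Step 4: G0=G2=1 G1=NOT G3=NOT 0=1 G2=G0=0 G3=G0&G1=0&1=0 -> 1100
State from step 4 equals state from step 0 -> cycle length 4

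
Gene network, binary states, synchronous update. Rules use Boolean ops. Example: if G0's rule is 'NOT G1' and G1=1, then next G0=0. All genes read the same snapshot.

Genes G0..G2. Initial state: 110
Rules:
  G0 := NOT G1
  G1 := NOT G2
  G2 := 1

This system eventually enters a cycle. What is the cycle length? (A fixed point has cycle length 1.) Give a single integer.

Answer: 1

Derivation:
Step 0: 110
Step 1: G0=NOT G1=NOT 1=0 G1=NOT G2=NOT 0=1 G2=1(const) -> 011
Step 2: G0=NOT G1=NOT 1=0 G1=NOT G2=NOT 1=0 G2=1(const) -> 001
Step 3: G0=NOT G1=NOT 0=1 G1=NOT G2=NOT 1=0 G2=1(const) -> 101
Step 4: G0=NOT G1=NOT 0=1 G1=NOT G2=NOT 1=0 G2=1(const) -> 101
State from step 4 equals state from step 3 -> cycle length 1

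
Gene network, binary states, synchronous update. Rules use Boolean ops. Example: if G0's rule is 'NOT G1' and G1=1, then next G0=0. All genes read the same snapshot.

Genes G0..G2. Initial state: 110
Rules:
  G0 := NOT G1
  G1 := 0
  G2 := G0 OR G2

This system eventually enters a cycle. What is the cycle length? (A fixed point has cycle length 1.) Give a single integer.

Answer: 1

Derivation:
Step 0: 110
Step 1: G0=NOT G1=NOT 1=0 G1=0(const) G2=G0|G2=1|0=1 -> 001
Step 2: G0=NOT G1=NOT 0=1 G1=0(const) G2=G0|G2=0|1=1 -> 101
Step 3: G0=NOT G1=NOT 0=1 G1=0(const) G2=G0|G2=1|1=1 -> 101
State from step 3 equals state from step 2 -> cycle length 1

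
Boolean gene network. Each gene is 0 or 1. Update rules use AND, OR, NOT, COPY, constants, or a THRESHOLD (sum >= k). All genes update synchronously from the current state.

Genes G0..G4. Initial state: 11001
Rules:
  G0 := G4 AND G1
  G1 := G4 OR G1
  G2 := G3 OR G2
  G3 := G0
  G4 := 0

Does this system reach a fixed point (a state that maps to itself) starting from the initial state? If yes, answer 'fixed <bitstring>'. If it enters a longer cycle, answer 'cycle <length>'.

Step 0: 11001
Step 1: G0=G4&G1=1&1=1 G1=G4|G1=1|1=1 G2=G3|G2=0|0=0 G3=G0=1 G4=0(const) -> 11010
Step 2: G0=G4&G1=0&1=0 G1=G4|G1=0|1=1 G2=G3|G2=1|0=1 G3=G0=1 G4=0(const) -> 01110
Step 3: G0=G4&G1=0&1=0 G1=G4|G1=0|1=1 G2=G3|G2=1|1=1 G3=G0=0 G4=0(const) -> 01100
Step 4: G0=G4&G1=0&1=0 G1=G4|G1=0|1=1 G2=G3|G2=0|1=1 G3=G0=0 G4=0(const) -> 01100
Fixed point reached at step 3: 01100

Answer: fixed 01100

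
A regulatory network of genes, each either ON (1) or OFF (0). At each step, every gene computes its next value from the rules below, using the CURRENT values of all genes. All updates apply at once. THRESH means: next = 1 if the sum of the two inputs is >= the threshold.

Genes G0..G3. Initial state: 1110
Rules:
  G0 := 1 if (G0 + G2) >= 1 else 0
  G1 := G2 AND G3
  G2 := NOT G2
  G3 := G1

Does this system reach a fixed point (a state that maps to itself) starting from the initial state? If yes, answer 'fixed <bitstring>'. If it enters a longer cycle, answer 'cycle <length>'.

Answer: cycle 2

Derivation:
Step 0: 1110
Step 1: G0=(1+1>=1)=1 G1=G2&G3=1&0=0 G2=NOT G2=NOT 1=0 G3=G1=1 -> 1001
Step 2: G0=(1+0>=1)=1 G1=G2&G3=0&1=0 G2=NOT G2=NOT 0=1 G3=G1=0 -> 1010
Step 3: G0=(1+1>=1)=1 G1=G2&G3=1&0=0 G2=NOT G2=NOT 1=0 G3=G1=0 -> 1000
Step 4: G0=(1+0>=1)=1 G1=G2&G3=0&0=0 G2=NOT G2=NOT 0=1 G3=G1=0 -> 1010
Cycle of length 2 starting at step 2 -> no fixed point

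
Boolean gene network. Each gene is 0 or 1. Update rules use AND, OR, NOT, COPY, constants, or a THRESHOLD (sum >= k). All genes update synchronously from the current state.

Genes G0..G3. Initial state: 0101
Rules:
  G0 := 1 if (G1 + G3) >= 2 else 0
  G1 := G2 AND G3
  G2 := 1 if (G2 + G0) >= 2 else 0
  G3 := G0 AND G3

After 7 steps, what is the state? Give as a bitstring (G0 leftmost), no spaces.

Step 1: G0=(1+1>=2)=1 G1=G2&G3=0&1=0 G2=(0+0>=2)=0 G3=G0&G3=0&1=0 -> 1000
Step 2: G0=(0+0>=2)=0 G1=G2&G3=0&0=0 G2=(0+1>=2)=0 G3=G0&G3=1&0=0 -> 0000
Step 3: G0=(0+0>=2)=0 G1=G2&G3=0&0=0 G2=(0+0>=2)=0 G3=G0&G3=0&0=0 -> 0000
Step 4: G0=(0+0>=2)=0 G1=G2&G3=0&0=0 G2=(0+0>=2)=0 G3=G0&G3=0&0=0 -> 0000
Step 5: G0=(0+0>=2)=0 G1=G2&G3=0&0=0 G2=(0+0>=2)=0 G3=G0&G3=0&0=0 -> 0000
Step 6: G0=(0+0>=2)=0 G1=G2&G3=0&0=0 G2=(0+0>=2)=0 G3=G0&G3=0&0=0 -> 0000
Step 7: G0=(0+0>=2)=0 G1=G2&G3=0&0=0 G2=(0+0>=2)=0 G3=G0&G3=0&0=0 -> 0000

0000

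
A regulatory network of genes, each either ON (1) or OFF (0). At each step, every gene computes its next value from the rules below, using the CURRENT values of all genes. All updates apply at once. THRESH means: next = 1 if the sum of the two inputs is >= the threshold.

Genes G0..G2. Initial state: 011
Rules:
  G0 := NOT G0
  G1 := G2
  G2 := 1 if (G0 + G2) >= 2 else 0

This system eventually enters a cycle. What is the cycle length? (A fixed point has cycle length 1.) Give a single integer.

Answer: 2

Derivation:
Step 0: 011
Step 1: G0=NOT G0=NOT 0=1 G1=G2=1 G2=(0+1>=2)=0 -> 110
Step 2: G0=NOT G0=NOT 1=0 G1=G2=0 G2=(1+0>=2)=0 -> 000
Step 3: G0=NOT G0=NOT 0=1 G1=G2=0 G2=(0+0>=2)=0 -> 100
Step 4: G0=NOT G0=NOT 1=0 G1=G2=0 G2=(1+0>=2)=0 -> 000
State from step 4 equals state from step 2 -> cycle length 2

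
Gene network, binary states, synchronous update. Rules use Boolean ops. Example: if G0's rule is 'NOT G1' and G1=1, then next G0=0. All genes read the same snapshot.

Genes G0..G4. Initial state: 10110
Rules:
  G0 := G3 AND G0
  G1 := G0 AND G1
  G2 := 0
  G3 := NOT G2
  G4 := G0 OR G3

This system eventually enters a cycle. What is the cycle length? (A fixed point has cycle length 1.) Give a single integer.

Step 0: 10110
Step 1: G0=G3&G0=1&1=1 G1=G0&G1=1&0=0 G2=0(const) G3=NOT G2=NOT 1=0 G4=G0|G3=1|1=1 -> 10001
Step 2: G0=G3&G0=0&1=0 G1=G0&G1=1&0=0 G2=0(const) G3=NOT G2=NOT 0=1 G4=G0|G3=1|0=1 -> 00011
Step 3: G0=G3&G0=1&0=0 G1=G0&G1=0&0=0 G2=0(const) G3=NOT G2=NOT 0=1 G4=G0|G3=0|1=1 -> 00011
State from step 3 equals state from step 2 -> cycle length 1

Answer: 1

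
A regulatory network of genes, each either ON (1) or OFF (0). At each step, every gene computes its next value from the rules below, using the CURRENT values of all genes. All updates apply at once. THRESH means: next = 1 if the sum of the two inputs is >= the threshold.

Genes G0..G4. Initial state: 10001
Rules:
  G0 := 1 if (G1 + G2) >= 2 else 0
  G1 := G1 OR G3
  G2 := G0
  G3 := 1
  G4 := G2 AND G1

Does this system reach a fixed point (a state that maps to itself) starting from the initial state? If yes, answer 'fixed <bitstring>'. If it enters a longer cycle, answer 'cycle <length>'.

Step 0: 10001
Step 1: G0=(0+0>=2)=0 G1=G1|G3=0|0=0 G2=G0=1 G3=1(const) G4=G2&G1=0&0=0 -> 00110
Step 2: G0=(0+1>=2)=0 G1=G1|G3=0|1=1 G2=G0=0 G3=1(const) G4=G2&G1=1&0=0 -> 01010
Step 3: G0=(1+0>=2)=0 G1=G1|G3=1|1=1 G2=G0=0 G3=1(const) G4=G2&G1=0&1=0 -> 01010
Fixed point reached at step 2: 01010

Answer: fixed 01010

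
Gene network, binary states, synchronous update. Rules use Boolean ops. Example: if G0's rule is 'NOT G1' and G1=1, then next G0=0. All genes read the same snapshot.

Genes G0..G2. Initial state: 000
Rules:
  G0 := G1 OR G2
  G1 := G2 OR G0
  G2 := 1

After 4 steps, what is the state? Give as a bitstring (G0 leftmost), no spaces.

Step 1: G0=G1|G2=0|0=0 G1=G2|G0=0|0=0 G2=1(const) -> 001
Step 2: G0=G1|G2=0|1=1 G1=G2|G0=1|0=1 G2=1(const) -> 111
Step 3: G0=G1|G2=1|1=1 G1=G2|G0=1|1=1 G2=1(const) -> 111
Step 4: G0=G1|G2=1|1=1 G1=G2|G0=1|1=1 G2=1(const) -> 111

111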